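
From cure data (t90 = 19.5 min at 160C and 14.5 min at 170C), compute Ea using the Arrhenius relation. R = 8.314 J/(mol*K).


T1 = 433.15 K, T2 = 443.15 K
1/T1 - 1/T2 = 5.2097e-05
ln(t1/t2) = ln(19.5/14.5) = 0.2963
Ea = 8.314 * 0.2963 / 5.2097e-05 = 47280.3450 J/mol
Ea = 47.28 kJ/mol

47.28 kJ/mol


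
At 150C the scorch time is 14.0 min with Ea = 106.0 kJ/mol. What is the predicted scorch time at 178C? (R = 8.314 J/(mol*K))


Convert temperatures: T1 = 150 + 273.15 = 423.15 K, T2 = 178 + 273.15 = 451.15 K
ts2_new = 14.0 * exp(106000 / 8.314 * (1/451.15 - 1/423.15))
1/T2 - 1/T1 = -1.4667e-04
ts2_new = 2.16 min

2.16 min


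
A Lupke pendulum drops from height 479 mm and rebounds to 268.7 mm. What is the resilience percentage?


Resilience = h_rebound / h_drop * 100
= 268.7 / 479 * 100
= 56.1%

56.1%


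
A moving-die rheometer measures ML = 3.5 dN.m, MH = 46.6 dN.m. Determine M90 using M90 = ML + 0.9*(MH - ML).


M90 = ML + 0.9 * (MH - ML)
M90 = 3.5 + 0.9 * (46.6 - 3.5)
M90 = 3.5 + 0.9 * 43.1
M90 = 42.29 dN.m

42.29 dN.m


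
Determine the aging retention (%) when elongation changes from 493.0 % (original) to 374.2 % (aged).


Retention = aged / original * 100
= 374.2 / 493.0 * 100
= 75.9%

75.9%


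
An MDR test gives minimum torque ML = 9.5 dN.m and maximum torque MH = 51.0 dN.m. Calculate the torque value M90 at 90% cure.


M90 = ML + 0.9 * (MH - ML)
M90 = 9.5 + 0.9 * (51.0 - 9.5)
M90 = 9.5 + 0.9 * 41.5
M90 = 46.85 dN.m

46.85 dN.m


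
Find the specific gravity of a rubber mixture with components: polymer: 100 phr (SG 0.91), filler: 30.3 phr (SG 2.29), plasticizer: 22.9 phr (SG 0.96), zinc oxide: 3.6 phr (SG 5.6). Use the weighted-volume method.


Sum of weights = 156.8
Volume contributions:
  polymer: 100/0.91 = 109.8901
  filler: 30.3/2.29 = 13.2314
  plasticizer: 22.9/0.96 = 23.8542
  zinc oxide: 3.6/5.6 = 0.6429
Sum of volumes = 147.6186
SG = 156.8 / 147.6186 = 1.062

SG = 1.062


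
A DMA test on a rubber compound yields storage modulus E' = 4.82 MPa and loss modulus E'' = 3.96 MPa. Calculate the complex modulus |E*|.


|E*| = sqrt(E'^2 + E''^2)
= sqrt(4.82^2 + 3.96^2)
= sqrt(23.2324 + 15.6816)
= 6.238 MPa

6.238 MPa


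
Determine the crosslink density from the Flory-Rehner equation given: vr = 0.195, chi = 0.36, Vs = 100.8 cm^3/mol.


ln(1 - vr) = ln(1 - 0.195) = -0.2169
Numerator = -((-0.2169) + 0.195 + 0.36 * 0.195^2) = 0.0082
Denominator = 100.8 * (0.195^(1/3) - 0.195/2) = 48.6248
nu = 0.0082 / 48.6248 = 1.6913e-04 mol/cm^3

1.6913e-04 mol/cm^3


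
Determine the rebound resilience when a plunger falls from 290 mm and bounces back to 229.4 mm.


Resilience = h_rebound / h_drop * 100
= 229.4 / 290 * 100
= 79.1%

79.1%


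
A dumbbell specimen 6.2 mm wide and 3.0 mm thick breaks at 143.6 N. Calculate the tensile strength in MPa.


Area = width * thickness = 6.2 * 3.0 = 18.6 mm^2
TS = force / area = 143.6 / 18.6 = 7.72 MPa

7.72 MPa


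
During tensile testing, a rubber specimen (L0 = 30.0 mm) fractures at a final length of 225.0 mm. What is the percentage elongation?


Elongation = (Lf - L0) / L0 * 100
= (225.0 - 30.0) / 30.0 * 100
= 195.0 / 30.0 * 100
= 650.0%

650.0%


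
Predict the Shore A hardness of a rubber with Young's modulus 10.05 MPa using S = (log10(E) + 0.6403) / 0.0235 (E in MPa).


log10(E) = 0.0235*S - 0.6403  =>  S = (log10(E) + 0.6403) / 0.0235
log10(10.05) = 1.002166
S = (1.002166 + 0.6403) / 0.0235 = 1.642466 / 0.0235
S = 69.9

Shore A = 69.9


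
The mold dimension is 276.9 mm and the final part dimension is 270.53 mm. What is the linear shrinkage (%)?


Shrinkage = (mold - part) / mold * 100
= (276.9 - 270.53) / 276.9 * 100
= 6.37 / 276.9 * 100
= 2.3%

2.3%


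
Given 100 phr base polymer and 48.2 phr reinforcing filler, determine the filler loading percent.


Filler % = filler / (rubber + filler) * 100
= 48.2 / (100 + 48.2) * 100
= 48.2 / 148.2 * 100
= 32.52%

32.52%


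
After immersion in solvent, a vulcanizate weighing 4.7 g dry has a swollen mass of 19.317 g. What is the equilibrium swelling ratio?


Q = W_swollen / W_dry
Q = 19.317 / 4.7
Q = 4.11

Q = 4.11


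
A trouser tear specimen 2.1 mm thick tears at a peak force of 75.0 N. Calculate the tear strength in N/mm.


Tear strength = force / thickness
= 75.0 / 2.1
= 35.71 N/mm

35.71 N/mm


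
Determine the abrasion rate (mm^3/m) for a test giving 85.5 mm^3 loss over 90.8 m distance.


Rate = volume_loss / distance
= 85.5 / 90.8
= 0.942 mm^3/m

0.942 mm^3/m


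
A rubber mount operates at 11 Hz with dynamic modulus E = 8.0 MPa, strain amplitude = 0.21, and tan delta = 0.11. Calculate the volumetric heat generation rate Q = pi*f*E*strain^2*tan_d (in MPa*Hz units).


Q = pi * f * E * strain^2 * tan_d
= pi * 11 * 8.0 * 0.21^2 * 0.11
= pi * 11 * 8.0 * 0.0441 * 0.11
= 1.3411

Q = 1.3411


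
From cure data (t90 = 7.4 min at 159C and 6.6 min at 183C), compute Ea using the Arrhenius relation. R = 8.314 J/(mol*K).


T1 = 432.15 K, T2 = 456.15 K
1/T1 - 1/T2 = 1.2175e-04
ln(t1/t2) = ln(7.4/6.6) = 0.1144
Ea = 8.314 * 0.1144 / 1.2175e-04 = 7812.7926 J/mol
Ea = 7.81 kJ/mol

7.81 kJ/mol


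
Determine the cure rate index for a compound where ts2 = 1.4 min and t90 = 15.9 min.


CRI = 100 / (t90 - ts2)
= 100 / (15.9 - 1.4)
= 100 / 14.5
= 6.9 min^-1

6.9 min^-1


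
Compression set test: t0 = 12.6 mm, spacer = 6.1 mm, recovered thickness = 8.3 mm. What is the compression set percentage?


CS = (t0 - recovered) / (t0 - ts) * 100
= (12.6 - 8.3) / (12.6 - 6.1) * 100
= 4.3 / 6.5 * 100
= 66.2%

66.2%


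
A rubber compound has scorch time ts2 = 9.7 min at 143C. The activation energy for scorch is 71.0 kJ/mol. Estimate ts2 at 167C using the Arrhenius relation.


Convert temperatures: T1 = 143 + 273.15 = 416.15 K, T2 = 167 + 273.15 = 440.15 K
ts2_new = 9.7 * exp(71000 / 8.314 * (1/440.15 - 1/416.15))
1/T2 - 1/T1 = -1.3103e-04
ts2_new = 3.17 min

3.17 min


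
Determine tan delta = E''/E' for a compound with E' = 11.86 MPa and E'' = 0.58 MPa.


tan delta = E'' / E'
= 0.58 / 11.86
= 0.0489

tan delta = 0.0489


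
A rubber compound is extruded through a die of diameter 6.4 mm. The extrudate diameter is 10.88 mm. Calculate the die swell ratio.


Die swell ratio = D_extrudate / D_die
= 10.88 / 6.4
= 1.7

Die swell = 1.7


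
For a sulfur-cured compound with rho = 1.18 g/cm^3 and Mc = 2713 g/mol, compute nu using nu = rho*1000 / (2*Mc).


nu = rho * 1000 / (2 * Mc)
nu = 1.18 * 1000 / (2 * 2713)
nu = 1180.0 / 5426
nu = 0.2175 mol/L

0.2175 mol/L


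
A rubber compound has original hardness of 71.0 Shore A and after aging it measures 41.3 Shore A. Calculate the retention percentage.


Retention = aged / original * 100
= 41.3 / 71.0 * 100
= 58.2%

58.2%


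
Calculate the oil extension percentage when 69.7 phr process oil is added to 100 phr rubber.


Oil % = oil / (100 + oil) * 100
= 69.7 / (100 + 69.7) * 100
= 69.7 / 169.7 * 100
= 41.07%

41.07%


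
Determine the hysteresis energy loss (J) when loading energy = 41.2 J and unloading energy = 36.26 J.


Hysteresis loss = loading - unloading
= 41.2 - 36.26
= 4.94 J

4.94 J


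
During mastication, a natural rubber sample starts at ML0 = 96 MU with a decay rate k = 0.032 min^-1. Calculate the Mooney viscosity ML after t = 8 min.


ML = ML0 * exp(-k * t)
ML = 96 * exp(-0.032 * 8)
ML = 96 * 0.7741
ML = 74.32 MU

74.32 MU


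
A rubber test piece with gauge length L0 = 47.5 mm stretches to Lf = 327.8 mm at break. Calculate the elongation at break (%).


Elongation = (Lf - L0) / L0 * 100
= (327.8 - 47.5) / 47.5 * 100
= 280.3 / 47.5 * 100
= 590.1%

590.1%


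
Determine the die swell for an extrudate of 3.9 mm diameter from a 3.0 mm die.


Die swell ratio = D_extrudate / D_die
= 3.9 / 3.0
= 1.3

Die swell = 1.3


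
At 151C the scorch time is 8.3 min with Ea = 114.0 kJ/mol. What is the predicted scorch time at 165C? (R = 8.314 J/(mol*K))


Convert temperatures: T1 = 151 + 273.15 = 424.15 K, T2 = 165 + 273.15 = 438.15 K
ts2_new = 8.3 * exp(114000 / 8.314 * (1/438.15 - 1/424.15))
1/T2 - 1/T1 = -7.5333e-05
ts2_new = 2.95 min

2.95 min


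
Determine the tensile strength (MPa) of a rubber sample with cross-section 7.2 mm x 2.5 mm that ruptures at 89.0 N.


Area = width * thickness = 7.2 * 2.5 = 18.0 mm^2
TS = force / area = 89.0 / 18.0 = 4.94 MPa

4.94 MPa


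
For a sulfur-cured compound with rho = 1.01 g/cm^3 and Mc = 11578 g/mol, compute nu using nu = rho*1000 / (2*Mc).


nu = rho * 1000 / (2 * Mc)
nu = 1.01 * 1000 / (2 * 11578)
nu = 1010.0 / 23156
nu = 0.0436 mol/L

0.0436 mol/L


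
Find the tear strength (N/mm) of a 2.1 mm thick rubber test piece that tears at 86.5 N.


Tear strength = force / thickness
= 86.5 / 2.1
= 41.19 N/mm

41.19 N/mm


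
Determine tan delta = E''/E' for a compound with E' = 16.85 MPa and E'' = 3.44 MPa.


tan delta = E'' / E'
= 3.44 / 16.85
= 0.2042

tan delta = 0.2042


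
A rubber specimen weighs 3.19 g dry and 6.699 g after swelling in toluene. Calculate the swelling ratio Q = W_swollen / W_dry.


Q = W_swollen / W_dry
Q = 6.699 / 3.19
Q = 2.1

Q = 2.1


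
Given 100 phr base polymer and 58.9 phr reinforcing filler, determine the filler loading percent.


Filler % = filler / (rubber + filler) * 100
= 58.9 / (100 + 58.9) * 100
= 58.9 / 158.9 * 100
= 37.07%

37.07%


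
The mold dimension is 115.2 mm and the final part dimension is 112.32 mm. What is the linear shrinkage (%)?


Shrinkage = (mold - part) / mold * 100
= (115.2 - 112.32) / 115.2 * 100
= 2.88 / 115.2 * 100
= 2.5%

2.5%


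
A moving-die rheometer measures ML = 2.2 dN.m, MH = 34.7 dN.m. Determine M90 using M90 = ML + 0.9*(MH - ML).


M90 = ML + 0.9 * (MH - ML)
M90 = 2.2 + 0.9 * (34.7 - 2.2)
M90 = 2.2 + 0.9 * 32.5
M90 = 31.45 dN.m

31.45 dN.m


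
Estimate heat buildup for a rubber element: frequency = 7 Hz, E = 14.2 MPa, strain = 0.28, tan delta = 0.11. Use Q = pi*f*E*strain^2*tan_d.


Q = pi * f * E * strain^2 * tan_d
= pi * 7 * 14.2 * 0.28^2 * 0.11
= pi * 7 * 14.2 * 0.0784 * 0.11
= 2.6931

Q = 2.6931


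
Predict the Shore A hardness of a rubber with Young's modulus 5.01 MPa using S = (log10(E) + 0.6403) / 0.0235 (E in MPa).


log10(E) = 0.0235*S - 0.6403  =>  S = (log10(E) + 0.6403) / 0.0235
log10(5.01) = 0.699838
S = (0.699838 + 0.6403) / 0.0235 = 1.340138 / 0.0235
S = 57.0

Shore A = 57.0


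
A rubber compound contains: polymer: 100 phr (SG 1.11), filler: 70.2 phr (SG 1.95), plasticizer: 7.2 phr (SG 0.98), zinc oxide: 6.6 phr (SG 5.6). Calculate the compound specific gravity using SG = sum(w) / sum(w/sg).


Sum of weights = 184.0
Volume contributions:
  polymer: 100/1.11 = 90.0901
  filler: 70.2/1.95 = 36.0000
  plasticizer: 7.2/0.98 = 7.3469
  zinc oxide: 6.6/5.6 = 1.1786
Sum of volumes = 134.6156
SG = 184.0 / 134.6156 = 1.367

SG = 1.367


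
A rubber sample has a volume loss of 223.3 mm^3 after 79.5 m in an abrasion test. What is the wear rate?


Rate = volume_loss / distance
= 223.3 / 79.5
= 2.809 mm^3/m

2.809 mm^3/m


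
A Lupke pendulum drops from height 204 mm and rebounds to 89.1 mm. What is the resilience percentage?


Resilience = h_rebound / h_drop * 100
= 89.1 / 204 * 100
= 43.7%

43.7%


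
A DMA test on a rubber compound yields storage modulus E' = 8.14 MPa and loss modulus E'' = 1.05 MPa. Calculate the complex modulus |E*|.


|E*| = sqrt(E'^2 + E''^2)
= sqrt(8.14^2 + 1.05^2)
= sqrt(66.2596 + 1.1025)
= 8.207 MPa

8.207 MPa


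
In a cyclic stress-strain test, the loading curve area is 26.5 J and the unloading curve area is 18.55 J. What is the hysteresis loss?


Hysteresis loss = loading - unloading
= 26.5 - 18.55
= 7.95 J

7.95 J


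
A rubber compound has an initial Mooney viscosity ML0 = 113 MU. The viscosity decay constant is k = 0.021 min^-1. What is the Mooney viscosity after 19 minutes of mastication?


ML = ML0 * exp(-k * t)
ML = 113 * exp(-0.021 * 19)
ML = 113 * 0.6710
ML = 75.82 MU

75.82 MU


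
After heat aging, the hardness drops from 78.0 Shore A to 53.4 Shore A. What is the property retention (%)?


Retention = aged / original * 100
= 53.4 / 78.0 * 100
= 68.5%

68.5%


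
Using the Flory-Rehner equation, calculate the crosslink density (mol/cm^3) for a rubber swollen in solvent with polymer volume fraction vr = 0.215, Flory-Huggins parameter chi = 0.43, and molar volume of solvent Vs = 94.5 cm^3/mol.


ln(1 - vr) = ln(1 - 0.215) = -0.2421
Numerator = -((-0.2421) + 0.215 + 0.43 * 0.215^2) = 0.0072
Denominator = 94.5 * (0.215^(1/3) - 0.215/2) = 46.4536
nu = 0.0072 / 46.4536 = 1.5488e-04 mol/cm^3

1.5488e-04 mol/cm^3


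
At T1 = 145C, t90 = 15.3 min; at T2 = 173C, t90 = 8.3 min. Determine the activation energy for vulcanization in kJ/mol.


T1 = 418.15 K, T2 = 446.15 K
1/T1 - 1/T2 = 1.5009e-04
ln(t1/t2) = ln(15.3/8.3) = 0.6116
Ea = 8.314 * 0.6116 / 1.5009e-04 = 33878.9979 J/mol
Ea = 33.88 kJ/mol

33.88 kJ/mol


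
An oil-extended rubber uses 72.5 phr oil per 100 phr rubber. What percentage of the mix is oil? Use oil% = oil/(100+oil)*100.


Oil % = oil / (100 + oil) * 100
= 72.5 / (100 + 72.5) * 100
= 72.5 / 172.5 * 100
= 42.03%

42.03%


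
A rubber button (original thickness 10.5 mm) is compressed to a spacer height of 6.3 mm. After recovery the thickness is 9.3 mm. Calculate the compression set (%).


CS = (t0 - recovered) / (t0 - ts) * 100
= (10.5 - 9.3) / (10.5 - 6.3) * 100
= 1.2 / 4.2 * 100
= 28.6%

28.6%


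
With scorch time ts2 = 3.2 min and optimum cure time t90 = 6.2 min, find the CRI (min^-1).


CRI = 100 / (t90 - ts2)
= 100 / (6.2 - 3.2)
= 100 / 3.0
= 33.33 min^-1

33.33 min^-1


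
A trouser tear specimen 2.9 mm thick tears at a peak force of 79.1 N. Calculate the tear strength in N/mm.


Tear strength = force / thickness
= 79.1 / 2.9
= 27.28 N/mm

27.28 N/mm


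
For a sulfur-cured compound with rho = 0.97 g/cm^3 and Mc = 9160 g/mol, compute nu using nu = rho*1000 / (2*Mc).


nu = rho * 1000 / (2 * Mc)
nu = 0.97 * 1000 / (2 * 9160)
nu = 970.0 / 18320
nu = 0.0529 mol/L

0.0529 mol/L


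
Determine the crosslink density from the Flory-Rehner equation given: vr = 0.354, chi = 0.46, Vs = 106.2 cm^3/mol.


ln(1 - vr) = ln(1 - 0.354) = -0.4370
Numerator = -((-0.4370) + 0.354 + 0.46 * 0.354^2) = 0.0253
Denominator = 106.2 * (0.354^(1/3) - 0.354/2) = 56.3289
nu = 0.0253 / 56.3289 = 4.4933e-04 mol/cm^3

4.4933e-04 mol/cm^3


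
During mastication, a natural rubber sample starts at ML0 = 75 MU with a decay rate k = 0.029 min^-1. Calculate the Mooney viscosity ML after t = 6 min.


ML = ML0 * exp(-k * t)
ML = 75 * exp(-0.029 * 6)
ML = 75 * 0.8403
ML = 63.02 MU

63.02 MU


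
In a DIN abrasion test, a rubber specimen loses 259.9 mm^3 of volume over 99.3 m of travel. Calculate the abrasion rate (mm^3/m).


Rate = volume_loss / distance
= 259.9 / 99.3
= 2.617 mm^3/m

2.617 mm^3/m


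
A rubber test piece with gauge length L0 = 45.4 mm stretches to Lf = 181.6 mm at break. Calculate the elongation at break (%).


Elongation = (Lf - L0) / L0 * 100
= (181.6 - 45.4) / 45.4 * 100
= 136.2 / 45.4 * 100
= 300.0%

300.0%


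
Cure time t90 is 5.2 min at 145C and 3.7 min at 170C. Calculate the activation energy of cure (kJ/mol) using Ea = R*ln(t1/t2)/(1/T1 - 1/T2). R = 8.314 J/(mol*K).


T1 = 418.15 K, T2 = 443.15 K
1/T1 - 1/T2 = 1.3491e-04
ln(t1/t2) = ln(5.2/3.7) = 0.3403
Ea = 8.314 * 0.3403 / 1.3491e-04 = 20972.3814 J/mol
Ea = 20.97 kJ/mol

20.97 kJ/mol


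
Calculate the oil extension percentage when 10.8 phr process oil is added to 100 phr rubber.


Oil % = oil / (100 + oil) * 100
= 10.8 / (100 + 10.8) * 100
= 10.8 / 110.8 * 100
= 9.75%

9.75%


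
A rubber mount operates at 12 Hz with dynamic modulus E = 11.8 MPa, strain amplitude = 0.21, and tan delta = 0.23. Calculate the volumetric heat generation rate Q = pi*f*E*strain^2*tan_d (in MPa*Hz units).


Q = pi * f * E * strain^2 * tan_d
= pi * 12 * 11.8 * 0.21^2 * 0.23
= pi * 12 * 11.8 * 0.0441 * 0.23
= 4.5121

Q = 4.5121


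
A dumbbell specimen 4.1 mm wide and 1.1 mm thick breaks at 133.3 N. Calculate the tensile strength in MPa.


Area = width * thickness = 4.1 * 1.1 = 4.51 mm^2
TS = force / area = 133.3 / 4.51 = 29.56 MPa

29.56 MPa


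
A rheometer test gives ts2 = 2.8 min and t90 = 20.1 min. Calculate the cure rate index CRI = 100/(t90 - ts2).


CRI = 100 / (t90 - ts2)
= 100 / (20.1 - 2.8)
= 100 / 17.3
= 5.78 min^-1

5.78 min^-1


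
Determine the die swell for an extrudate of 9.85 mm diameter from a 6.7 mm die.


Die swell ratio = D_extrudate / D_die
= 9.85 / 6.7
= 1.47

Die swell = 1.47


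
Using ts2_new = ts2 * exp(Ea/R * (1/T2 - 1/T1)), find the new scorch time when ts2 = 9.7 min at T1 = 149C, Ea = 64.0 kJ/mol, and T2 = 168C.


Convert temperatures: T1 = 149 + 273.15 = 422.15 K, T2 = 168 + 273.15 = 441.15 K
ts2_new = 9.7 * exp(64000 / 8.314 * (1/441.15 - 1/422.15))
1/T2 - 1/T1 = -1.0202e-04
ts2_new = 4.42 min

4.42 min


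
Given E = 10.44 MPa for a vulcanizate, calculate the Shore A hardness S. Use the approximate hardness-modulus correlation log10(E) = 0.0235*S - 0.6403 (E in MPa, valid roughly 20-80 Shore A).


log10(E) = 0.0235*S - 0.6403  =>  S = (log10(E) + 0.6403) / 0.0235
log10(10.44) = 1.018700
S = (1.018700 + 0.6403) / 0.0235 = 1.659000 / 0.0235
S = 70.6

Shore A = 70.6


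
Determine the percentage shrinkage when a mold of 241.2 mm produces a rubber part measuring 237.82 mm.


Shrinkage = (mold - part) / mold * 100
= (241.2 - 237.82) / 241.2 * 100
= 3.38 / 241.2 * 100
= 1.4%

1.4%


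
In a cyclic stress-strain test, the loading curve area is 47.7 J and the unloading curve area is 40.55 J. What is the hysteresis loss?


Hysteresis loss = loading - unloading
= 47.7 - 40.55
= 7.15 J

7.15 J


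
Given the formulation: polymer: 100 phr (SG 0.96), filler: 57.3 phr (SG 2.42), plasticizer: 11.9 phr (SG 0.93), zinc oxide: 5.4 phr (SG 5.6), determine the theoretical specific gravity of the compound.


Sum of weights = 174.6
Volume contributions:
  polymer: 100/0.96 = 104.1667
  filler: 57.3/2.42 = 23.6777
  plasticizer: 11.9/0.93 = 12.7957
  zinc oxide: 5.4/5.6 = 0.9643
Sum of volumes = 141.6043
SG = 174.6 / 141.6043 = 1.233

SG = 1.233


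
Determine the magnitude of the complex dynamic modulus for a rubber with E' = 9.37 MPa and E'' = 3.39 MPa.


|E*| = sqrt(E'^2 + E''^2)
= sqrt(9.37^2 + 3.39^2)
= sqrt(87.7969 + 11.4921)
= 9.964 MPa

9.964 MPa


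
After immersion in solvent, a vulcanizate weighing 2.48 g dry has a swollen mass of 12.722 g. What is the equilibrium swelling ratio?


Q = W_swollen / W_dry
Q = 12.722 / 2.48
Q = 5.13

Q = 5.13


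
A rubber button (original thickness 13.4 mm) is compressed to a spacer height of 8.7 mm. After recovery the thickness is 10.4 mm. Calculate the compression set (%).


CS = (t0 - recovered) / (t0 - ts) * 100
= (13.4 - 10.4) / (13.4 - 8.7) * 100
= 3.0 / 4.7 * 100
= 63.8%

63.8%


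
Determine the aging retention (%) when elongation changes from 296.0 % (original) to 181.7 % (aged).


Retention = aged / original * 100
= 181.7 / 296.0 * 100
= 61.4%

61.4%


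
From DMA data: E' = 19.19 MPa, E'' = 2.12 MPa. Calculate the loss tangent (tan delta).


tan delta = E'' / E'
= 2.12 / 19.19
= 0.1105

tan delta = 0.1105


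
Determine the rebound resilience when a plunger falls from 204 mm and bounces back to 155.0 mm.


Resilience = h_rebound / h_drop * 100
= 155.0 / 204 * 100
= 76.0%

76.0%


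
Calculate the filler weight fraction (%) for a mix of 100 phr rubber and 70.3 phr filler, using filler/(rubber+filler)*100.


Filler % = filler / (rubber + filler) * 100
= 70.3 / (100 + 70.3) * 100
= 70.3 / 170.3 * 100
= 41.28%

41.28%


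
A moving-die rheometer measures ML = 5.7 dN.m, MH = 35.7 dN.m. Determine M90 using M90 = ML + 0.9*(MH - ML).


M90 = ML + 0.9 * (MH - ML)
M90 = 5.7 + 0.9 * (35.7 - 5.7)
M90 = 5.7 + 0.9 * 30.0
M90 = 32.7 dN.m

32.7 dN.m


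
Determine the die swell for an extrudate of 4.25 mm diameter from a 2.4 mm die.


Die swell ratio = D_extrudate / D_die
= 4.25 / 2.4
= 1.771

Die swell = 1.771


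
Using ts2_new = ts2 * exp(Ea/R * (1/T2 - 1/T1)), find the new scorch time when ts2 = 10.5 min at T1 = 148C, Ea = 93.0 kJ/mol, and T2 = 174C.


Convert temperatures: T1 = 148 + 273.15 = 421.15 K, T2 = 174 + 273.15 = 447.15 K
ts2_new = 10.5 * exp(93000 / 8.314 * (1/447.15 - 1/421.15))
1/T2 - 1/T1 = -1.3806e-04
ts2_new = 2.24 min

2.24 min


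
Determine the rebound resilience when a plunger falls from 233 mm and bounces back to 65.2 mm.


Resilience = h_rebound / h_drop * 100
= 65.2 / 233 * 100
= 28.0%

28.0%


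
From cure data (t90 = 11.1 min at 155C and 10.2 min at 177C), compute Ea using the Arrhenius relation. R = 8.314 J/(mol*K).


T1 = 428.15 K, T2 = 450.15 K
1/T1 - 1/T2 = 1.1415e-04
ln(t1/t2) = ln(11.1/10.2) = 0.0846
Ea = 8.314 * 0.0846 / 1.1415e-04 = 6158.7433 J/mol
Ea = 6.16 kJ/mol

6.16 kJ/mol


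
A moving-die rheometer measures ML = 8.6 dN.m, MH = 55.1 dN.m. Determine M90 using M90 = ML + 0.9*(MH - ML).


M90 = ML + 0.9 * (MH - ML)
M90 = 8.6 + 0.9 * (55.1 - 8.6)
M90 = 8.6 + 0.9 * 46.5
M90 = 50.45 dN.m

50.45 dN.m


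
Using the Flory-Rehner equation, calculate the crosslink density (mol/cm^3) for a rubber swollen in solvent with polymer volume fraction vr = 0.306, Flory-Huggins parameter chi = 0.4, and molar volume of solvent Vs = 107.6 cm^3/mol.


ln(1 - vr) = ln(1 - 0.306) = -0.3653
Numerator = -((-0.3653) + 0.306 + 0.4 * 0.306^2) = 0.0218
Denominator = 107.6 * (0.306^(1/3) - 0.306/2) = 56.0452
nu = 0.0218 / 56.0452 = 3.8949e-04 mol/cm^3

3.8949e-04 mol/cm^3


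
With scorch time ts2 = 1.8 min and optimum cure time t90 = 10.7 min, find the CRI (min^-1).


CRI = 100 / (t90 - ts2)
= 100 / (10.7 - 1.8)
= 100 / 8.9
= 11.24 min^-1

11.24 min^-1


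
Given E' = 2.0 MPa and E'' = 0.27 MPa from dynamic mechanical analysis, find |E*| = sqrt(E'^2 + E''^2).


|E*| = sqrt(E'^2 + E''^2)
= sqrt(2.0^2 + 0.27^2)
= sqrt(4.0000 + 0.0729)
= 2.018 MPa

2.018 MPa


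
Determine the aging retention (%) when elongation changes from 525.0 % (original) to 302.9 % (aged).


Retention = aged / original * 100
= 302.9 / 525.0 * 100
= 57.7%

57.7%


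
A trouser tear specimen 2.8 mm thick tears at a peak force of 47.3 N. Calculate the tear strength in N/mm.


Tear strength = force / thickness
= 47.3 / 2.8
= 16.89 N/mm

16.89 N/mm


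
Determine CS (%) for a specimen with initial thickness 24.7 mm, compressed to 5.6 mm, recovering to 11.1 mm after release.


CS = (t0 - recovered) / (t0 - ts) * 100
= (24.7 - 11.1) / (24.7 - 5.6) * 100
= 13.6 / 19.1 * 100
= 71.2%

71.2%


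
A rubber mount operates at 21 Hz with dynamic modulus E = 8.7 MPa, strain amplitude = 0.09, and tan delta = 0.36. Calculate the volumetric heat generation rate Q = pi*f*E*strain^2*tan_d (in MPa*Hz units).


Q = pi * f * E * strain^2 * tan_d
= pi * 21 * 8.7 * 0.09^2 * 0.36
= pi * 21 * 8.7 * 0.0081 * 0.36
= 1.6737

Q = 1.6737


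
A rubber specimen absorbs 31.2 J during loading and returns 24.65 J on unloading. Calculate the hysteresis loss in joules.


Hysteresis loss = loading - unloading
= 31.2 - 24.65
= 6.55 J

6.55 J


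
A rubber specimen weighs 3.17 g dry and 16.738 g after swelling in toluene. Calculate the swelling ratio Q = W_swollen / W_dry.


Q = W_swollen / W_dry
Q = 16.738 / 3.17
Q = 5.28

Q = 5.28


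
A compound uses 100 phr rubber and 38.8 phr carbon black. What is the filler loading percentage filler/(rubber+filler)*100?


Filler % = filler / (rubber + filler) * 100
= 38.8 / (100 + 38.8) * 100
= 38.8 / 138.8 * 100
= 27.95%

27.95%


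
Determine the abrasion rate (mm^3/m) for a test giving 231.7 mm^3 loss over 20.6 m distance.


Rate = volume_loss / distance
= 231.7 / 20.6
= 11.248 mm^3/m

11.248 mm^3/m


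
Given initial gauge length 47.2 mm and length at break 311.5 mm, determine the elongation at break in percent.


Elongation = (Lf - L0) / L0 * 100
= (311.5 - 47.2) / 47.2 * 100
= 264.3 / 47.2 * 100
= 560.0%

560.0%


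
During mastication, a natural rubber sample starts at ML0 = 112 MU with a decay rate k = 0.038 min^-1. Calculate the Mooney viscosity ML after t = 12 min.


ML = ML0 * exp(-k * t)
ML = 112 * exp(-0.038 * 12)
ML = 112 * 0.6338
ML = 70.99 MU

70.99 MU


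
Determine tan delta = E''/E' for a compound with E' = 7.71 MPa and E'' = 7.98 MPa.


tan delta = E'' / E'
= 7.98 / 7.71
= 1.035

tan delta = 1.035


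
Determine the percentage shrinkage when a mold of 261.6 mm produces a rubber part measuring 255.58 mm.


Shrinkage = (mold - part) / mold * 100
= (261.6 - 255.58) / 261.6 * 100
= 6.02 / 261.6 * 100
= 2.3%

2.3%


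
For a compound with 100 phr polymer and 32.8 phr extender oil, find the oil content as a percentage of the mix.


Oil % = oil / (100 + oil) * 100
= 32.8 / (100 + 32.8) * 100
= 32.8 / 132.8 * 100
= 24.7%

24.7%


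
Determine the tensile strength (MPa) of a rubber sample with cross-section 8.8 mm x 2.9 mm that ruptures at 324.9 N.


Area = width * thickness = 8.8 * 2.9 = 25.52 mm^2
TS = force / area = 324.9 / 25.52 = 12.73 MPa

12.73 MPa


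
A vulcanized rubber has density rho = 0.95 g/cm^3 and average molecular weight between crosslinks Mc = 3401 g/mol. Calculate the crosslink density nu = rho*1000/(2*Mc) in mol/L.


nu = rho * 1000 / (2 * Mc)
nu = 0.95 * 1000 / (2 * 3401)
nu = 950.0 / 6802
nu = 0.1397 mol/L

0.1397 mol/L


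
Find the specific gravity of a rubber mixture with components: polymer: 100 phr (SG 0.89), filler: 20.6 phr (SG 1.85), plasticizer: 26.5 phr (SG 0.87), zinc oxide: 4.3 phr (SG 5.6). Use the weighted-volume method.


Sum of weights = 151.4
Volume contributions:
  polymer: 100/0.89 = 112.3596
  filler: 20.6/1.85 = 11.1351
  plasticizer: 26.5/0.87 = 30.4598
  zinc oxide: 4.3/5.6 = 0.7679
Sum of volumes = 154.7223
SG = 151.4 / 154.7223 = 0.979

SG = 0.979


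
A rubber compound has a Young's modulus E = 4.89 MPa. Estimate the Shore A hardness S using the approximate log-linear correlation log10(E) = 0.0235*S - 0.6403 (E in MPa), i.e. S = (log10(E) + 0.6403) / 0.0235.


log10(E) = 0.0235*S - 0.6403  =>  S = (log10(E) + 0.6403) / 0.0235
log10(4.89) = 0.689309
S = (0.689309 + 0.6403) / 0.0235 = 1.329609 / 0.0235
S = 56.6

Shore A = 56.6


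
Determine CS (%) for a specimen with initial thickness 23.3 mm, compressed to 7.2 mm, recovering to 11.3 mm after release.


CS = (t0 - recovered) / (t0 - ts) * 100
= (23.3 - 11.3) / (23.3 - 7.2) * 100
= 12.0 / 16.1 * 100
= 74.5%

74.5%


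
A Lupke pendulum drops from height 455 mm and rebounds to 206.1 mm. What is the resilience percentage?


Resilience = h_rebound / h_drop * 100
= 206.1 / 455 * 100
= 45.3%

45.3%


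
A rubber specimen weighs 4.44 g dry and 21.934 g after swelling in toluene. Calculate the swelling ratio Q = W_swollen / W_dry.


Q = W_swollen / W_dry
Q = 21.934 / 4.44
Q = 4.94

Q = 4.94


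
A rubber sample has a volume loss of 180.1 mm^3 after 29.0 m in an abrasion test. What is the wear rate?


Rate = volume_loss / distance
= 180.1 / 29.0
= 6.21 mm^3/m

6.21 mm^3/m


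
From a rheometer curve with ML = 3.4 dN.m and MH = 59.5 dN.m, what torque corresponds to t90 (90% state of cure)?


M90 = ML + 0.9 * (MH - ML)
M90 = 3.4 + 0.9 * (59.5 - 3.4)
M90 = 3.4 + 0.9 * 56.1
M90 = 53.89 dN.m

53.89 dN.m


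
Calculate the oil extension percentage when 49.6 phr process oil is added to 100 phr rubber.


Oil % = oil / (100 + oil) * 100
= 49.6 / (100 + 49.6) * 100
= 49.6 / 149.6 * 100
= 33.16%

33.16%


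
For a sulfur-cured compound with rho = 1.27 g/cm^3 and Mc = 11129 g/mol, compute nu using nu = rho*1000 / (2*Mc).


nu = rho * 1000 / (2 * Mc)
nu = 1.27 * 1000 / (2 * 11129)
nu = 1270.0 / 22258
nu = 0.0571 mol/L

0.0571 mol/L


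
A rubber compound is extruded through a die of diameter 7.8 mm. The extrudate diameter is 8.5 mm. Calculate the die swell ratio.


Die swell ratio = D_extrudate / D_die
= 8.5 / 7.8
= 1.09

Die swell = 1.09


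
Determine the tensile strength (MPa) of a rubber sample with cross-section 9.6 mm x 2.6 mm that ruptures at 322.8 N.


Area = width * thickness = 9.6 * 2.6 = 24.96 mm^2
TS = force / area = 322.8 / 24.96 = 12.93 MPa

12.93 MPa


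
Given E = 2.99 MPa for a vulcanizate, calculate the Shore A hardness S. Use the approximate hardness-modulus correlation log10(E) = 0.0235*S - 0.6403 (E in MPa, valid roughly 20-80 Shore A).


log10(E) = 0.0235*S - 0.6403  =>  S = (log10(E) + 0.6403) / 0.0235
log10(2.99) = 0.475671
S = (0.475671 + 0.6403) / 0.0235 = 1.115971 / 0.0235
S = 47.5

Shore A = 47.5


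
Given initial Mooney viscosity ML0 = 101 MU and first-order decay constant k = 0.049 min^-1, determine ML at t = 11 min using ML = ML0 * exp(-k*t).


ML = ML0 * exp(-k * t)
ML = 101 * exp(-0.049 * 11)
ML = 101 * 0.5833
ML = 58.92 MU

58.92 MU


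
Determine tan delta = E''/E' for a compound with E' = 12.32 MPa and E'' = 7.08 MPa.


tan delta = E'' / E'
= 7.08 / 12.32
= 0.5747

tan delta = 0.5747


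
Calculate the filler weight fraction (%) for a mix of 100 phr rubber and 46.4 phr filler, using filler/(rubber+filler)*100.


Filler % = filler / (rubber + filler) * 100
= 46.4 / (100 + 46.4) * 100
= 46.4 / 146.4 * 100
= 31.69%

31.69%


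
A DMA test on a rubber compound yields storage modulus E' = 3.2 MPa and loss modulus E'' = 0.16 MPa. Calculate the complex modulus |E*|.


|E*| = sqrt(E'^2 + E''^2)
= sqrt(3.2^2 + 0.16^2)
= sqrt(10.2400 + 0.0256)
= 3.204 MPa

3.204 MPa


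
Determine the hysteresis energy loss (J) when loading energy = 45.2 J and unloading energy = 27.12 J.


Hysteresis loss = loading - unloading
= 45.2 - 27.12
= 18.08 J

18.08 J


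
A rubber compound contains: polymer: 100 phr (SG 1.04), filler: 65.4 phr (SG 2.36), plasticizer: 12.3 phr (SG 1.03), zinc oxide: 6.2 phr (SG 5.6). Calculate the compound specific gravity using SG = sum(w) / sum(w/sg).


Sum of weights = 183.9
Volume contributions:
  polymer: 100/1.04 = 96.1538
  filler: 65.4/2.36 = 27.7119
  plasticizer: 12.3/1.03 = 11.9417
  zinc oxide: 6.2/5.6 = 1.1071
Sum of volumes = 136.9146
SG = 183.9 / 136.9146 = 1.343

SG = 1.343


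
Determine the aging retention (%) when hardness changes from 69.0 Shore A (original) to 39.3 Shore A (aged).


Retention = aged / original * 100
= 39.3 / 69.0 * 100
= 57.0%

57.0%


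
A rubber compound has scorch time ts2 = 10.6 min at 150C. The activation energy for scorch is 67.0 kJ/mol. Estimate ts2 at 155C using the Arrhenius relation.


Convert temperatures: T1 = 150 + 273.15 = 423.15 K, T2 = 155 + 273.15 = 428.15 K
ts2_new = 10.6 * exp(67000 / 8.314 * (1/428.15 - 1/423.15))
1/T2 - 1/T1 = -2.7598e-05
ts2_new = 8.49 min

8.49 min


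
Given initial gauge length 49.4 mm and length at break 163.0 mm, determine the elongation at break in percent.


Elongation = (Lf - L0) / L0 * 100
= (163.0 - 49.4) / 49.4 * 100
= 113.6 / 49.4 * 100
= 230.0%

230.0%


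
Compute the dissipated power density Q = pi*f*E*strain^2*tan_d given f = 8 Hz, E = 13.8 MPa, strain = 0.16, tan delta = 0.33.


Q = pi * f * E * strain^2 * tan_d
= pi * 8 * 13.8 * 0.16^2 * 0.33
= pi * 8 * 13.8 * 0.0256 * 0.33
= 2.9300

Q = 2.9300


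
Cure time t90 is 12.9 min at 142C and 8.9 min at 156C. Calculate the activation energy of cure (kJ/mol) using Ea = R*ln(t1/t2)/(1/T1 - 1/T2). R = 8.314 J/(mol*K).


T1 = 415.15 K, T2 = 429.15 K
1/T1 - 1/T2 = 7.8580e-05
ln(t1/t2) = ln(12.9/8.9) = 0.3712
Ea = 8.314 * 0.3712 / 7.8580e-05 = 39271.3717 J/mol
Ea = 39.27 kJ/mol

39.27 kJ/mol


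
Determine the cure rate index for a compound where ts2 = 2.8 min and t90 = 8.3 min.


CRI = 100 / (t90 - ts2)
= 100 / (8.3 - 2.8)
= 100 / 5.5
= 18.18 min^-1

18.18 min^-1


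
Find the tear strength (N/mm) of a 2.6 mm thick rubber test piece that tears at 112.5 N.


Tear strength = force / thickness
= 112.5 / 2.6
= 43.27 N/mm

43.27 N/mm


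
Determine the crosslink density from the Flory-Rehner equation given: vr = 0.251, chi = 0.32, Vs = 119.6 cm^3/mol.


ln(1 - vr) = ln(1 - 0.251) = -0.2890
Numerator = -((-0.2890) + 0.251 + 0.32 * 0.251^2) = 0.0179
Denominator = 119.6 * (0.251^(1/3) - 0.251/2) = 60.4338
nu = 0.0179 / 60.4338 = 2.9546e-04 mol/cm^3

2.9546e-04 mol/cm^3


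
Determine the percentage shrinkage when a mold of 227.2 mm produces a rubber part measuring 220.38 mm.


Shrinkage = (mold - part) / mold * 100
= (227.2 - 220.38) / 227.2 * 100
= 6.82 / 227.2 * 100
= 3.0%

3.0%


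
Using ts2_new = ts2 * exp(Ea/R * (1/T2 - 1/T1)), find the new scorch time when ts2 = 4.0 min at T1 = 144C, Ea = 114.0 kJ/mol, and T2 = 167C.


Convert temperatures: T1 = 144 + 273.15 = 417.15 K, T2 = 167 + 273.15 = 440.15 K
ts2_new = 4.0 * exp(114000 / 8.314 * (1/440.15 - 1/417.15))
1/T2 - 1/T1 = -1.2527e-04
ts2_new = 0.72 min

0.72 min


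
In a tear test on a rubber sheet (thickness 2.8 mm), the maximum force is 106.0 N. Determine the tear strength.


Tear strength = force / thickness
= 106.0 / 2.8
= 37.86 N/mm

37.86 N/mm


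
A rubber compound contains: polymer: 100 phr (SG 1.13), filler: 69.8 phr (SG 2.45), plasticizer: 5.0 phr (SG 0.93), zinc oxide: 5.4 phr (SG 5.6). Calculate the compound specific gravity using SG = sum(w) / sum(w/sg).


Sum of weights = 180.2
Volume contributions:
  polymer: 100/1.13 = 88.4956
  filler: 69.8/2.45 = 28.4898
  plasticizer: 5.0/0.93 = 5.3763
  zinc oxide: 5.4/5.6 = 0.9643
Sum of volumes = 123.3260
SG = 180.2 / 123.3260 = 1.461

SG = 1.461


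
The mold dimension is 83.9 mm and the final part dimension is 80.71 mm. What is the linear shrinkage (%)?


Shrinkage = (mold - part) / mold * 100
= (83.9 - 80.71) / 83.9 * 100
= 3.19 / 83.9 * 100
= 3.8%

3.8%


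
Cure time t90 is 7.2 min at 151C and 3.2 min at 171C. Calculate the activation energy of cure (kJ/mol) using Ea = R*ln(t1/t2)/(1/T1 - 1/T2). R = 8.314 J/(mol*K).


T1 = 424.15 K, T2 = 444.15 K
1/T1 - 1/T2 = 1.0616e-04
ln(t1/t2) = ln(7.2/3.2) = 0.8109
Ea = 8.314 * 0.8109 / 1.0616e-04 = 63505.6909 J/mol
Ea = 63.51 kJ/mol

63.51 kJ/mol


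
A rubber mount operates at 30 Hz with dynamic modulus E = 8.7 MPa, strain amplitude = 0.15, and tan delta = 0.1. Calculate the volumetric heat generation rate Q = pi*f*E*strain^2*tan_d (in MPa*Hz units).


Q = pi * f * E * strain^2 * tan_d
= pi * 30 * 8.7 * 0.15^2 * 0.1
= pi * 30 * 8.7 * 0.0225 * 0.1
= 1.8449

Q = 1.8449


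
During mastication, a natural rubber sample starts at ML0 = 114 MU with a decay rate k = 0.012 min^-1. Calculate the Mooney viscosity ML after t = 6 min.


ML = ML0 * exp(-k * t)
ML = 114 * exp(-0.012 * 6)
ML = 114 * 0.9305
ML = 106.08 MU

106.08 MU


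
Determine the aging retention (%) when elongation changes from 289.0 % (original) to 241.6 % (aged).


Retention = aged / original * 100
= 241.6 / 289.0 * 100
= 83.6%

83.6%


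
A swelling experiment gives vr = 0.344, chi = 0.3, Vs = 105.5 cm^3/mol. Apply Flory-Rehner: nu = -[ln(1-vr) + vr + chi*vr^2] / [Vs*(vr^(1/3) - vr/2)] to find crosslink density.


ln(1 - vr) = ln(1 - 0.344) = -0.4216
Numerator = -((-0.4216) + 0.344 + 0.3 * 0.344^2) = 0.0421
Denominator = 105.5 * (0.344^(1/3) - 0.344/2) = 55.7757
nu = 0.0421 / 55.7757 = 7.5470e-04 mol/cm^3

7.5470e-04 mol/cm^3


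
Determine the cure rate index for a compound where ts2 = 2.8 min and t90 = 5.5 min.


CRI = 100 / (t90 - ts2)
= 100 / (5.5 - 2.8)
= 100 / 2.7
= 37.04 min^-1

37.04 min^-1


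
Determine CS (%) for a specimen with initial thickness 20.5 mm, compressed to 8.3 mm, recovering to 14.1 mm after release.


CS = (t0 - recovered) / (t0 - ts) * 100
= (20.5 - 14.1) / (20.5 - 8.3) * 100
= 6.4 / 12.2 * 100
= 52.5%

52.5%


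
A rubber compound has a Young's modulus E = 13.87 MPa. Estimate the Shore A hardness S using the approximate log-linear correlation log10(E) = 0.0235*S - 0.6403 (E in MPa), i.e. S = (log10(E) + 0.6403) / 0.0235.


log10(E) = 0.0235*S - 0.6403  =>  S = (log10(E) + 0.6403) / 0.0235
log10(13.87) = 1.142076
S = (1.142076 + 0.6403) / 0.0235 = 1.782376 / 0.0235
S = 75.8

Shore A = 75.8


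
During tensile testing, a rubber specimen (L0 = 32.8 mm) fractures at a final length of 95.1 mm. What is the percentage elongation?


Elongation = (Lf - L0) / L0 * 100
= (95.1 - 32.8) / 32.8 * 100
= 62.3 / 32.8 * 100
= 189.9%

189.9%


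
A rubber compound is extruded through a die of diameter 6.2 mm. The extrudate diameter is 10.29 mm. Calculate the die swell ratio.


Die swell ratio = D_extrudate / D_die
= 10.29 / 6.2
= 1.66

Die swell = 1.66


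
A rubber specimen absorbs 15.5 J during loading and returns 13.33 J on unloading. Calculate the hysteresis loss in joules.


Hysteresis loss = loading - unloading
= 15.5 - 13.33
= 2.17 J

2.17 J


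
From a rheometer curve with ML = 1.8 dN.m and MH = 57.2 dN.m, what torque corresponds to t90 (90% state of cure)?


M90 = ML + 0.9 * (MH - ML)
M90 = 1.8 + 0.9 * (57.2 - 1.8)
M90 = 1.8 + 0.9 * 55.4
M90 = 51.66 dN.m

51.66 dN.m


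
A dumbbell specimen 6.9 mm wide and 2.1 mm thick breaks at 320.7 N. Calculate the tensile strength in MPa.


Area = width * thickness = 6.9 * 2.1 = 14.49 mm^2
TS = force / area = 320.7 / 14.49 = 22.13 MPa

22.13 MPa


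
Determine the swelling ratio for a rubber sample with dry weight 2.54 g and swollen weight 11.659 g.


Q = W_swollen / W_dry
Q = 11.659 / 2.54
Q = 4.59

Q = 4.59


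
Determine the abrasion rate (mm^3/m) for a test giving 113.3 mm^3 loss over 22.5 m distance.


Rate = volume_loss / distance
= 113.3 / 22.5
= 5.036 mm^3/m

5.036 mm^3/m


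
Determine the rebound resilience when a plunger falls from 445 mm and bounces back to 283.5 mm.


Resilience = h_rebound / h_drop * 100
= 283.5 / 445 * 100
= 63.7%

63.7%


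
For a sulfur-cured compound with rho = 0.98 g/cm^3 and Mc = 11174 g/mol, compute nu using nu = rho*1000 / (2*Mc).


nu = rho * 1000 / (2 * Mc)
nu = 0.98 * 1000 / (2 * 11174)
nu = 980.0 / 22348
nu = 0.0439 mol/L

0.0439 mol/L


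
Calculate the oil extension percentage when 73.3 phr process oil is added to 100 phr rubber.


Oil % = oil / (100 + oil) * 100
= 73.3 / (100 + 73.3) * 100
= 73.3 / 173.3 * 100
= 42.3%

42.3%


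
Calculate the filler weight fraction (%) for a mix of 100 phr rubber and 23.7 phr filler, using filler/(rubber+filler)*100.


Filler % = filler / (rubber + filler) * 100
= 23.7 / (100 + 23.7) * 100
= 23.7 / 123.7 * 100
= 19.16%

19.16%


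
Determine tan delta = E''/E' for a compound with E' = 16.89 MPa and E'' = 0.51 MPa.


tan delta = E'' / E'
= 0.51 / 16.89
= 0.0302

tan delta = 0.0302


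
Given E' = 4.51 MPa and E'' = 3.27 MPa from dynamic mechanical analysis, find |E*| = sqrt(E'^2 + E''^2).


|E*| = sqrt(E'^2 + E''^2)
= sqrt(4.51^2 + 3.27^2)
= sqrt(20.3401 + 10.6929)
= 5.571 MPa

5.571 MPa


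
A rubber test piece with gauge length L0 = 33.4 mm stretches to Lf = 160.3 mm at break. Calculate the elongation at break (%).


Elongation = (Lf - L0) / L0 * 100
= (160.3 - 33.4) / 33.4 * 100
= 126.9 / 33.4 * 100
= 379.9%

379.9%


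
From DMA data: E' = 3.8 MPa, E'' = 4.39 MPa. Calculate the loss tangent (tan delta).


tan delta = E'' / E'
= 4.39 / 3.8
= 1.1553

tan delta = 1.1553


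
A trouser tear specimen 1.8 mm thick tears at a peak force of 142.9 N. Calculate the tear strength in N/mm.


Tear strength = force / thickness
= 142.9 / 1.8
= 79.39 N/mm

79.39 N/mm


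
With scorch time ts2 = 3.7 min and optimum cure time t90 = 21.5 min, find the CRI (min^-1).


CRI = 100 / (t90 - ts2)
= 100 / (21.5 - 3.7)
= 100 / 17.8
= 5.62 min^-1

5.62 min^-1


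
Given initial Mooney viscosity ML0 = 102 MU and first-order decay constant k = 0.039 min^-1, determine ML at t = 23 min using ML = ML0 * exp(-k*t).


ML = ML0 * exp(-k * t)
ML = 102 * exp(-0.039 * 23)
ML = 102 * 0.4078
ML = 41.59 MU

41.59 MU
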